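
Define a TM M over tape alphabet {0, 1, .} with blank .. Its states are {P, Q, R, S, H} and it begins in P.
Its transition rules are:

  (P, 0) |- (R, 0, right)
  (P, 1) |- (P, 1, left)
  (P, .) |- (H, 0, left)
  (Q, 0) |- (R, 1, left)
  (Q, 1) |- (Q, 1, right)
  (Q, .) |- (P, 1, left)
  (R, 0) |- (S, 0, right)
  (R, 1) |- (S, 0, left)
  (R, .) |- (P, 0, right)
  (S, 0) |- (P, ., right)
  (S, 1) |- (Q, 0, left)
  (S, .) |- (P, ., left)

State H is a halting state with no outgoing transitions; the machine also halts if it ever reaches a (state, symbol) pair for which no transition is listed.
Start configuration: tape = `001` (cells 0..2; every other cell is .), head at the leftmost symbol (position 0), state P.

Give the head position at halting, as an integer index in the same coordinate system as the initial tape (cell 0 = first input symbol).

2

state=P head=0 tape=.[0]01.   (P,0)→(R,0,right)
state=R head=1 tape=.0[0]1.   (R,0)→(S,0,right)
state=S head=2 tape=.00[1].   (S,1)→(Q,0,left)
state=Q head=1 tape=.0[0]0.   (Q,0)→(R,1,left)
state=R head=0 tape=.[0]10.   (R,0)→(S,0,right)
state=S head=1 tape=.0[1]0.   (S,1)→(Q,0,left)
state=Q head=0 tape=.[0]00.   (Q,0)→(R,1,left)
state=R head=-1 tape=[.]100.   (R,.)→(P,0,right)
state=P head=0 tape=0[1]00.   (P,1)→(P,1,left)
state=P head=-1 tape=[0]100.   (P,0)→(R,0,right)
state=R head=0 tape=0[1]00.   (R,1)→(S,0,left)
state=S head=-1 tape=[0]000.   (S,0)→(P,.,right)
state=P head=0 tape=.[0]00.   (P,0)→(R,0,right)
state=R head=1 tape=.0[0]0.   (R,0)→(S,0,right)
state=S head=2 tape=.00[0].   (S,0)→(P,.,right)
state=P head=3 tape=.00.[.]   (P,.)→(H,0,left)
state=H head=2 tape=.00[.]0
At halt the head is at cell 2.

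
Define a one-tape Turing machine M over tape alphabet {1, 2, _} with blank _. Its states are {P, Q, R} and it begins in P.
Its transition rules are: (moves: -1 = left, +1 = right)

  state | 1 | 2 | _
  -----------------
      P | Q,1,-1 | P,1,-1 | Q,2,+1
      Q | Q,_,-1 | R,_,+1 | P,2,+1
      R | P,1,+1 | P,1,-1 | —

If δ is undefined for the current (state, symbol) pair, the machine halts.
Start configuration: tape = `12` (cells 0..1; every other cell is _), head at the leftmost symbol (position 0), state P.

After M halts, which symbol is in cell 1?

state=P head=0 tape=_[1]2   (P,1)→(Q,1,-1)
state=Q head=-1 tape=[_]12   (Q,_)→(P,2,+1)
state=P head=0 tape=2[1]2   (P,1)→(Q,1,-1)
state=Q head=-1 tape=[2]12   (Q,2)→(R,_,+1)
state=R head=0 tape=_[1]2   (R,1)→(P,1,+1)
state=P head=1 tape=_1[2]   (P,2)→(P,1,-1)
state=P head=0 tape=_[1]1   (P,1)→(Q,1,-1)
state=Q head=-1 tape=[_]11   (Q,_)→(P,2,+1)
state=P head=0 tape=2[1]1   (P,1)→(Q,1,-1)
state=Q head=-1 tape=[2]11   (Q,2)→(R,_,+1)
state=R head=0 tape=_[1]1   (R,1)→(P,1,+1)
state=P head=1 tape=_1[1]   (P,1)→(Q,1,-1)
state=Q head=0 tape=_[1]1   (Q,1)→(Q,_,-1)
state=Q head=-1 tape=[_]_1   (Q,_)→(P,2,+1)
state=P head=0 tape=2[_]1   (P,_)→(Q,2,+1)
state=Q head=1 tape=22[1]   (Q,1)→(Q,_,-1)
state=Q head=0 tape=2[2]_   (Q,2)→(R,_,+1)
state=R head=1 tape=2_[_]
Cell 1 holds _ when M halts.

_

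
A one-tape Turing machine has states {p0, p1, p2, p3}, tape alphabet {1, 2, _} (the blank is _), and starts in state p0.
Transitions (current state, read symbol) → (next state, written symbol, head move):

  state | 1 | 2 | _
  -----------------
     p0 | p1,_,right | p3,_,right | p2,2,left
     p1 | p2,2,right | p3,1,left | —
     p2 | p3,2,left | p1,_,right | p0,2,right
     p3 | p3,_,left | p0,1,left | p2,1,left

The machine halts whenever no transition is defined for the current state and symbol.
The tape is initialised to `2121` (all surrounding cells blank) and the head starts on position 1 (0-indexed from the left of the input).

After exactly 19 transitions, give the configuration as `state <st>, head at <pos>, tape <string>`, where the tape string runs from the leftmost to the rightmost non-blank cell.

state=p0 head=1 tape=_2[1]21   (p0,1)→(p1,_,right)
state=p1 head=2 tape=_2_[2]1   (p1,2)→(p3,1,left)
state=p3 head=1 tape=_2[_]11   (p3,_)→(p2,1,left)
state=p2 head=0 tape=_[2]111   (p2,2)→(p1,_,right)
state=p1 head=1 tape=__[1]11   (p1,1)→(p2,2,right)
state=p2 head=2 tape=__2[1]1   (p2,1)→(p3,2,left)
state=p3 head=1 tape=__[2]21   (p3,2)→(p0,1,left)
state=p0 head=0 tape=_[_]121   (p0,_)→(p2,2,left)
state=p2 head=-1 tape=[_]2121   (p2,_)→(p0,2,right)
state=p0 head=0 tape=2[2]121   (p0,2)→(p3,_,right)
state=p3 head=1 tape=2_[1]21   (p3,1)→(p3,_,left)
state=p3 head=0 tape=2[_]_21   (p3,_)→(p2,1,left)
state=p2 head=-1 tape=[2]1_21   (p2,2)→(p1,_,right)
state=p1 head=0 tape=_[1]_21   (p1,1)→(p2,2,right)
state=p2 head=1 tape=_2[_]21   (p2,_)→(p0,2,right)
state=p0 head=2 tape=_22[2]1   (p0,2)→(p3,_,right)
state=p3 head=3 tape=_22_[1]   (p3,1)→(p3,_,left)
state=p3 head=2 tape=_22[_]_   (p3,_)→(p2,1,left)
state=p2 head=1 tape=_2[2]1_   (p2,2)→(p1,_,right)
state=p1 head=2 tape=_2_[1]_
After 19 steps: state p1, head at 2, tape 2_1.

state p1, head at 2, tape 2_1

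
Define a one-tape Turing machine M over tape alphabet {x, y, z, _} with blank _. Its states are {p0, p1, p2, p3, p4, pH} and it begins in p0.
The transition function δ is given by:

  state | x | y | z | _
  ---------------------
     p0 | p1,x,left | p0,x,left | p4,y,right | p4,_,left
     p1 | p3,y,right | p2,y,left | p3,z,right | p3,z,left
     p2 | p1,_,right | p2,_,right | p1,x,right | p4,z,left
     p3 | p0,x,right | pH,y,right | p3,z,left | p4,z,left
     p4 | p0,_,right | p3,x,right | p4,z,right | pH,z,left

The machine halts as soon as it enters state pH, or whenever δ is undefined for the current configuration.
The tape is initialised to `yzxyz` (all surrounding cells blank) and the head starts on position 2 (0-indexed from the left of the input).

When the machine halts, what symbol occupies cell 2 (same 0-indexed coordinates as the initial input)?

state=p0 head=2 tape=yz[x]yz_   (p0,x)→(p1,x,left)
state=p1 head=1 tape=y[z]xyz_   (p1,z)→(p3,z,right)
state=p3 head=2 tape=yz[x]yz_   (p3,x)→(p0,x,right)
state=p0 head=3 tape=yzx[y]z_   (p0,y)→(p0,x,left)
state=p0 head=2 tape=yz[x]xz_   (p0,x)→(p1,x,left)
state=p1 head=1 tape=y[z]xxz_   (p1,z)→(p3,z,right)
state=p3 head=2 tape=yz[x]xz_   (p3,x)→(p0,x,right)
state=p0 head=3 tape=yzx[x]z_   (p0,x)→(p1,x,left)
state=p1 head=2 tape=yz[x]xz_   (p1,x)→(p3,y,right)
state=p3 head=3 tape=yzy[x]z_   (p3,x)→(p0,x,right)
state=p0 head=4 tape=yzyx[z]_   (p0,z)→(p4,y,right)
state=p4 head=5 tape=yzyxy[_]   (p4,_)→(pH,z,left)
state=pH head=4 tape=yzyx[y]z
Cell 2 holds y when M halts.

y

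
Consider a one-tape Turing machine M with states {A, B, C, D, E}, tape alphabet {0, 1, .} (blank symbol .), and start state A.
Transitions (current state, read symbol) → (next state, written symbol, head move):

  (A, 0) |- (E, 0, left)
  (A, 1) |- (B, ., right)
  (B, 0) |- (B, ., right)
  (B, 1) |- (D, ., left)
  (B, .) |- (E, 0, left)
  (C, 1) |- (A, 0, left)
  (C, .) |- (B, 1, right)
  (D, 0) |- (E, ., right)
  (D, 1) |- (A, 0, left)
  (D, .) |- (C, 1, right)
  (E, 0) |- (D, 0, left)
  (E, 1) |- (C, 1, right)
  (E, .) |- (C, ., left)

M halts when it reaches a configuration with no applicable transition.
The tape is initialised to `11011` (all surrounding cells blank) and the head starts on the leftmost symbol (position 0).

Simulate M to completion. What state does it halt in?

A | [1]1011   read 1 → write ., move right, go to B
B | .[1]011   read 1 → write ., move left, go to D
D | [.].011   read . → write 1, move right, go to C
C | 1[.]011   read . → write 1, move right, go to B
B | 11[0]11   read 0 → write ., move right, go to B
B | 11.[1]1   read 1 → write ., move left, go to D
D | 11[.].1   read . → write 1, move right, go to C
C | 111[.]1   read . → write 1, move right, go to B
B | 1111[1]   read 1 → write ., move left, go to D
D | 111[1].   read 1 → write 0, move left, go to A
A | 11[1]0.   read 1 → write ., move right, go to B
B | 11.[0].   read 0 → write ., move right, go to B
B | 11..[.]   read . → write 0, move left, go to E
E | 11.[.]0   read . → write ., move left, go to C
C | 11[.].0   read . → write 1, move right, go to B
B | 111[.]0   read . → write 0, move left, go to E
E | 11[1]00   read 1 → write 1, move right, go to C
C | 111[0]0
No transition is defined for (C, 0); M halts in state C.

C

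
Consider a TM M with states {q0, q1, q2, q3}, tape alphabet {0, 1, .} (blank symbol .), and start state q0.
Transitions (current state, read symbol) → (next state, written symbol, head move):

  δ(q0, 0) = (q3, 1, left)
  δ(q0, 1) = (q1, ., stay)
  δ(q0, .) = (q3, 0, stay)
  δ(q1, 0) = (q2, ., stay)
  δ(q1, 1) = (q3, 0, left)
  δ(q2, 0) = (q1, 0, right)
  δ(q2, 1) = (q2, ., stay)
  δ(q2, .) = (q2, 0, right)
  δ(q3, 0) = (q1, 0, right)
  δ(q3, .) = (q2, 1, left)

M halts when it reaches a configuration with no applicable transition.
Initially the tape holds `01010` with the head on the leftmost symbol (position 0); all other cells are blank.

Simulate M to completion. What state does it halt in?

q1

state=q0 head=0 tape=..[0]1010.   (q0,0)→(q3,1,left)
state=q3 head=-1 tape=.[.]11010.   (q3,.)→(q2,1,left)
state=q2 head=-2 tape=[.]111010.   (q2,.)→(q2,0,right)
state=q2 head=-1 tape=0[1]11010.   (q2,1)→(q2,.,stay)
state=q2 head=-1 tape=0[.]11010.   (q2,.)→(q2,0,right)
state=q2 head=0 tape=00[1]1010.   (q2,1)→(q2,.,stay)
state=q2 head=0 tape=00[.]1010.   (q2,.)→(q2,0,right)
state=q2 head=1 tape=000[1]010.   (q2,1)→(q2,.,stay)
state=q2 head=1 tape=000[.]010.   (q2,.)→(q2,0,right)
state=q2 head=2 tape=0000[0]10.   (q2,0)→(q1,0,right)
state=q1 head=3 tape=00000[1]0.   (q1,1)→(q3,0,left)
state=q3 head=2 tape=0000[0]00.   (q3,0)→(q1,0,right)
state=q1 head=3 tape=00000[0]0.   (q1,0)→(q2,.,stay)
state=q2 head=3 tape=00000[.]0.   (q2,.)→(q2,0,right)
state=q2 head=4 tape=000000[0].   (q2,0)→(q1,0,right)
state=q1 head=5 tape=0000000[.]
No transition is defined for (q1, .); M halts in state q1.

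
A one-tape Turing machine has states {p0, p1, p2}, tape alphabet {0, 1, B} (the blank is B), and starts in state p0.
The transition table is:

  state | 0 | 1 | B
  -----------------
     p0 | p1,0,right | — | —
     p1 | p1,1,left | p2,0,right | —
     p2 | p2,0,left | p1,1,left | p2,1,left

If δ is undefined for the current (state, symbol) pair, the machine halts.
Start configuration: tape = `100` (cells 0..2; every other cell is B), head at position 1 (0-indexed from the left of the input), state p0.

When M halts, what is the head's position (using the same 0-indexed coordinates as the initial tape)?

-1

p0 | B1[0]0   read 0 → write 0, move right, go to p1
p1 | B10[0]   read 0 → write 1, move left, go to p1
p1 | B1[0]1   read 0 → write 1, move left, go to p1
p1 | B[1]11   read 1 → write 0, move right, go to p2
p2 | B0[1]1   read 1 → write 1, move left, go to p1
p1 | B[0]11   read 0 → write 1, move left, go to p1
p1 | [B]111
At halt the head is at cell -1.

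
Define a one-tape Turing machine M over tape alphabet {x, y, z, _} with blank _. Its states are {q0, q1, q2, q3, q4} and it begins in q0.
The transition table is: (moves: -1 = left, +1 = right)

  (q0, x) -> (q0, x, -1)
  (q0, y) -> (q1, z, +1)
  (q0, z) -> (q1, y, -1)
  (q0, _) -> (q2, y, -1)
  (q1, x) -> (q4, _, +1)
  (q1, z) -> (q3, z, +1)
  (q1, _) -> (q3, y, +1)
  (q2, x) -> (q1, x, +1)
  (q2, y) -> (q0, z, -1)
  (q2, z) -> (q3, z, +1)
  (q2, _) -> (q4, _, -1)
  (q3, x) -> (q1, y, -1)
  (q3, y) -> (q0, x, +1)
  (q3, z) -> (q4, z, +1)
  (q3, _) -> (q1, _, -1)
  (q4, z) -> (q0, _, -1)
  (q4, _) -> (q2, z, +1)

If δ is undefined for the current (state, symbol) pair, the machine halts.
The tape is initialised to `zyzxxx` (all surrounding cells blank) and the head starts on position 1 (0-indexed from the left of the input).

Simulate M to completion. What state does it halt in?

q0 | _z[y]zxxx   read y → write z, move +1, go to q1
q1 | _zz[z]xxx   read z → write z, move +1, go to q3
q3 | _zzz[x]xx   read x → write y, move -1, go to q1
q1 | _zz[z]yxx   read z → write z, move +1, go to q3
q3 | _zzz[y]xx   read y → write x, move +1, go to q0
q0 | _zzzx[x]x   read x → write x, move -1, go to q0
q0 | _zzz[x]xx   read x → write x, move -1, go to q0
q0 | _zz[z]xxx   read z → write y, move -1, go to q1
q1 | _z[z]yxxx   read z → write z, move +1, go to q3
q3 | _zz[y]xxx   read y → write x, move +1, go to q0
q0 | _zzx[x]xx   read x → write x, move -1, go to q0
q0 | _zz[x]xxx   read x → write x, move -1, go to q0
q0 | _z[z]xxxx   read z → write y, move -1, go to q1
q1 | _[z]yxxxx   read z → write z, move +1, go to q3
q3 | _z[y]xxxx   read y → write x, move +1, go to q0
q0 | _zx[x]xxx   read x → write x, move -1, go to q0
q0 | _z[x]xxxx   read x → write x, move -1, go to q0
q0 | _[z]xxxxx   read z → write y, move -1, go to q1
q1 | [_]yxxxxx   read _ → write y, move +1, go to q3
q3 | y[y]xxxxx   read y → write x, move +1, go to q0
q0 | yx[x]xxxx   read x → write x, move -1, go to q0
q0 | y[x]xxxxx   read x → write x, move -1, go to q0
q0 | [y]xxxxxx   read y → write z, move +1, go to q1
q1 | z[x]xxxxx   read x → write _, move +1, go to q4
q4 | z_[x]xxxx
No transition is defined for (q4, x); M halts in state q4.

q4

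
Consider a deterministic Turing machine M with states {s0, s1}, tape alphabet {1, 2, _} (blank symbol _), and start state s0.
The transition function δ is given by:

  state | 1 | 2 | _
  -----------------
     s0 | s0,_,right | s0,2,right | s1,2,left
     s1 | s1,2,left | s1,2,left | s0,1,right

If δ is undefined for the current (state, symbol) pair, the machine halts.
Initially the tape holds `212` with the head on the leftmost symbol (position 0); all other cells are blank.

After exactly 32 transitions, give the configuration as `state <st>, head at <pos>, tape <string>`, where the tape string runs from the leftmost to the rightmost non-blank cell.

s0 | __[2]12___   read 2 → write 2, move right, go to s0
s0 | __2[1]2___   read 1 → write _, move right, go to s0
s0 | __2_[2]___   read 2 → write 2, move right, go to s0
s0 | __2_2[_]__   read _ → write 2, move left, go to s1
s1 | __2_[2]2__   read 2 → write 2, move left, go to s1
s1 | __2[_]22__   read _ → write 1, move right, go to s0
s0 | __21[2]2__   read 2 → write 2, move right, go to s0
s0 | __212[2]__   read 2 → write 2, move right, go to s0
s0 | __2122[_]_   read _ → write 2, move left, go to s1
s1 | __212[2]2_   read 2 → write 2, move left, go to s1
s1 | __21[2]22_   read 2 → write 2, move left, go to s1
s1 | __2[1]222_   read 1 → write 2, move left, go to s1
s1 | __[2]2222_   read 2 → write 2, move left, go to s1
s1 | _[_]22222_   read _ → write 1, move right, go to s0
s0 | _1[2]2222_   read 2 → write 2, move right, go to s0
s0 | _12[2]222_   read 2 → write 2, move right, go to s0
s0 | _122[2]22_   read 2 → write 2, move right, go to s0
s0 | _1222[2]2_   read 2 → write 2, move right, go to s0
s0 | _12222[2]_   read 2 → write 2, move right, go to s0
s0 | _122222[_]   read _ → write 2, move left, go to s1
s1 | _12222[2]2   read 2 → write 2, move left, go to s1
s1 | _1222[2]22   read 2 → write 2, move left, go to s1
s1 | _122[2]222   read 2 → write 2, move left, go to s1
s1 | _12[2]2222   read 2 → write 2, move left, go to s1
s1 | _1[2]22222   read 2 → write 2, move left, go to s1
s1 | _[1]222222   read 1 → write 2, move left, go to s1
s1 | [_]2222222   read _ → write 1, move right, go to s0
s0 | 1[2]222222   read 2 → write 2, move right, go to s0
s0 | 12[2]22222   read 2 → write 2, move right, go to s0
s0 | 122[2]2222   read 2 → write 2, move right, go to s0
s0 | 1222[2]222   read 2 → write 2, move right, go to s0
s0 | 12222[2]22   read 2 → write 2, move right, go to s0
s0 | 122222[2]2
After 32 steps: state s0, head at 4, tape 12222222.

state s0, head at 4, tape 12222222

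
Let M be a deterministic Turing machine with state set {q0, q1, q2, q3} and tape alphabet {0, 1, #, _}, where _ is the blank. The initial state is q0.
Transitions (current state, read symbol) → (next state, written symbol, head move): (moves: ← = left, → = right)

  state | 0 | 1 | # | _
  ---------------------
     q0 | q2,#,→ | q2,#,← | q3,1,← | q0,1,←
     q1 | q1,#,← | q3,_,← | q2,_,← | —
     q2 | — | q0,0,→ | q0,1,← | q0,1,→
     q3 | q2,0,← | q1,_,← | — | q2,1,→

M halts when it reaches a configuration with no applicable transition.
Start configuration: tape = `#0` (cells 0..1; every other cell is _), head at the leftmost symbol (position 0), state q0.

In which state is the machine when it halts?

q1

state=q0 head=0 tape=___[#]0__   (q0,#)→(q3,1,←)
state=q3 head=-1 tape=__[_]10__   (q3,_)→(q2,1,→)
state=q2 head=0 tape=__1[1]0__   (q2,1)→(q0,0,→)
state=q0 head=1 tape=__10[0]__   (q0,0)→(q2,#,→)
state=q2 head=2 tape=__10#[_]_   (q2,_)→(q0,1,→)
state=q0 head=3 tape=__10#1[_]   (q0,_)→(q0,1,←)
state=q0 head=2 tape=__10#[1]1   (q0,1)→(q2,#,←)
state=q2 head=1 tape=__10[#]#1   (q2,#)→(q0,1,←)
state=q0 head=0 tape=__1[0]1#1   (q0,0)→(q2,#,→)
state=q2 head=1 tape=__1#[1]#1   (q2,1)→(q0,0,→)
state=q0 head=2 tape=__1#0[#]1   (q0,#)→(q3,1,←)
state=q3 head=1 tape=__1#[0]11   (q3,0)→(q2,0,←)
state=q2 head=0 tape=__1[#]011   (q2,#)→(q0,1,←)
state=q0 head=-1 tape=__[1]1011   (q0,1)→(q2,#,←)
state=q2 head=-2 tape=_[_]#1011   (q2,_)→(q0,1,→)
state=q0 head=-1 tape=_1[#]1011   (q0,#)→(q3,1,←)
state=q3 head=-2 tape=_[1]11011   (q3,1)→(q1,_,←)
state=q1 head=-3 tape=[_]_11011
No transition is defined for (q1, _); M halts in state q1.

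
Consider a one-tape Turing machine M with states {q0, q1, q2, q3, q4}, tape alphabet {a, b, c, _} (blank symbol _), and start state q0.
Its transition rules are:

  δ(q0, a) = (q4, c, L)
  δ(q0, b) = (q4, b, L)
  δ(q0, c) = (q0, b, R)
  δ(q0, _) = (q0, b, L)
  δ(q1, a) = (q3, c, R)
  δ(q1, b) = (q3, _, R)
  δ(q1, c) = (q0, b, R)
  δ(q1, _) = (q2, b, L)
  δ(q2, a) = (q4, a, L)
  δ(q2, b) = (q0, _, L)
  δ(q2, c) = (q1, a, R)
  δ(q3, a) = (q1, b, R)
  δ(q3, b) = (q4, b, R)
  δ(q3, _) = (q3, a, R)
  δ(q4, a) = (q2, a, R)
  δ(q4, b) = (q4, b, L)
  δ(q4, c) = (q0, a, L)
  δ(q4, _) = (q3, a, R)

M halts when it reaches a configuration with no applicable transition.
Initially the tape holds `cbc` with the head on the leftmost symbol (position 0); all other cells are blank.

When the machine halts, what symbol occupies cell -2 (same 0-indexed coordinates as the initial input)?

a

state=q0 head=0 tape=__[c]bc   (q0,c)→(q0,b,R)
state=q0 head=1 tape=__b[b]c   (q0,b)→(q4,b,L)
state=q4 head=0 tape=__[b]bc   (q4,b)→(q4,b,L)
state=q4 head=-1 tape=_[_]bbc   (q4,_)→(q3,a,R)
state=q3 head=0 tape=_a[b]bc   (q3,b)→(q4,b,R)
state=q4 head=1 tape=_ab[b]c   (q4,b)→(q4,b,L)
state=q4 head=0 tape=_a[b]bc   (q4,b)→(q4,b,L)
state=q4 head=-1 tape=_[a]bbc   (q4,a)→(q2,a,R)
state=q2 head=0 tape=_a[b]bc   (q2,b)→(q0,_,L)
state=q0 head=-1 tape=_[a]_bc   (q0,a)→(q4,c,L)
state=q4 head=-2 tape=[_]c_bc   (q4,_)→(q3,a,R)
state=q3 head=-1 tape=a[c]_bc
Cell -2 holds a when M halts.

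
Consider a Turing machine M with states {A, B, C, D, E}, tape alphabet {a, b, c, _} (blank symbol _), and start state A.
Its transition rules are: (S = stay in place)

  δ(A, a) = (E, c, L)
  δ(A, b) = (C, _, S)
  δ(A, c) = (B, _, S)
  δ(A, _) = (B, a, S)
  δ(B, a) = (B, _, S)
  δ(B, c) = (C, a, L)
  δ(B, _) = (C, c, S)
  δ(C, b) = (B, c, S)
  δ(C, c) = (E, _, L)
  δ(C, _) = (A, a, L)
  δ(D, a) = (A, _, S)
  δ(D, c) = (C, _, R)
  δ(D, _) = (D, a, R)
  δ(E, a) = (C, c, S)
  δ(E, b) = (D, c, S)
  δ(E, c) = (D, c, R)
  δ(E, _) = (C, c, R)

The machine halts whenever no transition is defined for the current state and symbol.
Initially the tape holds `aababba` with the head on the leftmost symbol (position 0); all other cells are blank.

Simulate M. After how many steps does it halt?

15

state=A head=0 tape=_[a]ababba   (A,a)→(E,c,L)
state=E head=-1 tape=[_]cababba   (E,_)→(C,c,R)
state=C head=0 tape=c[c]ababba   (C,c)→(E,_,L)
state=E head=-1 tape=[c]_ababba   (E,c)→(D,c,R)
state=D head=0 tape=c[_]ababba   (D,_)→(D,a,R)
state=D head=1 tape=ca[a]babba   (D,a)→(A,_,S)
state=A head=1 tape=ca[_]babba   (A,_)→(B,a,S)
state=B head=1 tape=ca[a]babba   (B,a)→(B,_,S)
state=B head=1 tape=ca[_]babba   (B,_)→(C,c,S)
state=C head=1 tape=ca[c]babba   (C,c)→(E,_,L)
state=E head=0 tape=c[a]_babba   (E,a)→(C,c,S)
state=C head=0 tape=c[c]_babba   (C,c)→(E,_,L)
state=E head=-1 tape=[c]__babba   (E,c)→(D,c,R)
state=D head=0 tape=c[_]_babba   (D,_)→(D,a,R)
state=D head=1 tape=ca[_]babba   (D,_)→(D,a,R)
state=D head=2 tape=caa[b]abba
M halts after 15 transitions.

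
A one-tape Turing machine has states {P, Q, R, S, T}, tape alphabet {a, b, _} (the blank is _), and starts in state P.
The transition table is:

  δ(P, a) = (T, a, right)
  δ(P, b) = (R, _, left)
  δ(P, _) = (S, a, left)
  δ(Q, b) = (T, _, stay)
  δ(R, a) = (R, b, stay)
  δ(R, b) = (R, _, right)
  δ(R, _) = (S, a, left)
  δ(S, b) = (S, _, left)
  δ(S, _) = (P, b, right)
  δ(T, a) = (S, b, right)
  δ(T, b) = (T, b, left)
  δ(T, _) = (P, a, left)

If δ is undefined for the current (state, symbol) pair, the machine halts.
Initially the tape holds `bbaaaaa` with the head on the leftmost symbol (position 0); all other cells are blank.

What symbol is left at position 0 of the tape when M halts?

_

state=P head=0 tape=__[b]baaaaa   (P,b)→(R,_,left)
state=R head=-1 tape=_[_]_baaaaa   (R,_)→(S,a,left)
state=S head=-2 tape=[_]a_baaaaa   (S,_)→(P,b,right)
state=P head=-1 tape=b[a]_baaaaa   (P,a)→(T,a,right)
state=T head=0 tape=ba[_]baaaaa   (T,_)→(P,a,left)
state=P head=-1 tape=b[a]abaaaaa   (P,a)→(T,a,right)
state=T head=0 tape=ba[a]baaaaa   (T,a)→(S,b,right)
state=S head=1 tape=bab[b]aaaaa   (S,b)→(S,_,left)
state=S head=0 tape=ba[b]_aaaaa   (S,b)→(S,_,left)
state=S head=-1 tape=b[a]__aaaaa
Cell 0 holds _ when M halts.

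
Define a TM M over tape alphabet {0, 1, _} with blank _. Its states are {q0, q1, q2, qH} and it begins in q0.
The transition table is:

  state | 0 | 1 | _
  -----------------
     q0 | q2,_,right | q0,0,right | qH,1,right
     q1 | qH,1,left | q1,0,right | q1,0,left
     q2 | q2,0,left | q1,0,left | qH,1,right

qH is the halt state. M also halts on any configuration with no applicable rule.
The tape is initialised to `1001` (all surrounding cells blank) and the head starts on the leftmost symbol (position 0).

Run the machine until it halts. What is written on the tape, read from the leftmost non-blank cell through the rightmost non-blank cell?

q0 | [1]001   read 1 → write 0, move right, go to q0
q0 | 0[0]01   read 0 → write _, move right, go to q2
q2 | 0_[0]1   read 0 → write 0, move left, go to q2
q2 | 0[_]01   read _ → write 1, move right, go to qH
qH | 01[0]1
The non-blank tape span at halt is 0101.

0101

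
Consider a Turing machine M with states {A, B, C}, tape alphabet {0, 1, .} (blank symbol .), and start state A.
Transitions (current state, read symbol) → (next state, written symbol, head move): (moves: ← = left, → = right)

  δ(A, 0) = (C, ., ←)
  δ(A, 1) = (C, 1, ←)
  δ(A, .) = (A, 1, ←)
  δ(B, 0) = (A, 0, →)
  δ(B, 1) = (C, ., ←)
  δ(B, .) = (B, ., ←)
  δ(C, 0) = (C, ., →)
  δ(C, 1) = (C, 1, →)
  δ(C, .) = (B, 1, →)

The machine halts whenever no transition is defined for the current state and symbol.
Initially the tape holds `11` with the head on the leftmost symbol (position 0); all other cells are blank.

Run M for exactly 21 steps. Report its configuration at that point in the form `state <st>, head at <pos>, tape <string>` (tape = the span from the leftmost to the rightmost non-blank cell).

A | .[1]1.   read 1 → write 1, move ←, go to C
C | [.]11.   read . → write 1, move →, go to B
B | 1[1]1.   read 1 → write ., move ←, go to C
C | [1].1.   read 1 → write 1, move →, go to C
C | 1[.]1.   read . → write 1, move →, go to B
B | 11[1].   read 1 → write ., move ←, go to C
C | 1[1]..   read 1 → write 1, move →, go to C
C | 11[.].   read . → write 1, move →, go to B
B | 111[.]   read . → write ., move ←, go to B
B | 11[1].   read 1 → write ., move ←, go to C
C | 1[1]..   read 1 → write 1, move →, go to C
C | 11[.].   read . → write 1, move →, go to B
B | 111[.]   read . → write ., move ←, go to B
B | 11[1].   read 1 → write ., move ←, go to C
C | 1[1]..   read 1 → write 1, move →, go to C
C | 11[.].   read . → write 1, move →, go to B
B | 111[.]   read . → write ., move ←, go to B
B | 11[1].   read 1 → write ., move ←, go to C
C | 1[1]..   read 1 → write 1, move →, go to C
C | 11[.].   read . → write 1, move →, go to B
B | 111[.]   read . → write ., move ←, go to B
B | 11[1].
After 21 steps: state B, head at 1, tape 111.

state B, head at 1, tape 111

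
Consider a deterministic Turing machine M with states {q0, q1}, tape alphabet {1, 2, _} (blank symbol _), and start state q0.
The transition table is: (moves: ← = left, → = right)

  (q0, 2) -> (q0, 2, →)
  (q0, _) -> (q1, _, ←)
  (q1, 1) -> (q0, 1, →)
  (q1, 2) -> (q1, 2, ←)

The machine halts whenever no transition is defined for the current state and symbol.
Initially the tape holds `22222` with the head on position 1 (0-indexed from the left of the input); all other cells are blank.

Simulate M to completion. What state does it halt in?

q1

state=q0 head=1 tape=_2[2]222_   (q0,2)→(q0,2,→)
state=q0 head=2 tape=_22[2]22_   (q0,2)→(q0,2,→)
state=q0 head=3 tape=_222[2]2_   (q0,2)→(q0,2,→)
state=q0 head=4 tape=_2222[2]_   (q0,2)→(q0,2,→)
state=q0 head=5 tape=_22222[_]   (q0,_)→(q1,_,←)
state=q1 head=4 tape=_2222[2]_   (q1,2)→(q1,2,←)
state=q1 head=3 tape=_222[2]2_   (q1,2)→(q1,2,←)
state=q1 head=2 tape=_22[2]22_   (q1,2)→(q1,2,←)
state=q1 head=1 tape=_2[2]222_   (q1,2)→(q1,2,←)
state=q1 head=0 tape=_[2]2222_   (q1,2)→(q1,2,←)
state=q1 head=-1 tape=[_]22222_
No transition is defined for (q1, _); M halts in state q1.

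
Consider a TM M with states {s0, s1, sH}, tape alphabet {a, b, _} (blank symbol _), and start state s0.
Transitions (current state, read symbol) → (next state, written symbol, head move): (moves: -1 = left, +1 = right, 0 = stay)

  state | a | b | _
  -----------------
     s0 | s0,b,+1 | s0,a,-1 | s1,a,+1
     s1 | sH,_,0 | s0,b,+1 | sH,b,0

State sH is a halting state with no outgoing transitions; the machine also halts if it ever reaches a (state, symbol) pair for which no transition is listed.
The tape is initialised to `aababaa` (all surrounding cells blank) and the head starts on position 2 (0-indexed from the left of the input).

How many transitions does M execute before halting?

s0 | aa[b]abaa__   read b → write a, move -1, go to s0
s0 | a[a]aabaa__   read a → write b, move +1, go to s0
s0 | ab[a]abaa__   read a → write b, move +1, go to s0
s0 | abb[a]baa__   read a → write b, move +1, go to s0
s0 | abbb[b]aa__   read b → write a, move -1, go to s0
s0 | abb[b]aaa__   read b → write a, move -1, go to s0
s0 | ab[b]aaaa__   read b → write a, move -1, go to s0
s0 | a[b]aaaaa__   read b → write a, move -1, go to s0
s0 | [a]aaaaaa__   read a → write b, move +1, go to s0
s0 | b[a]aaaaa__   read a → write b, move +1, go to s0
s0 | bb[a]aaaa__   read a → write b, move +1, go to s0
s0 | bbb[a]aaa__   read a → write b, move +1, go to s0
s0 | bbbb[a]aa__   read a → write b, move +1, go to s0
s0 | bbbbb[a]a__   read a → write b, move +1, go to s0
s0 | bbbbbb[a]__   read a → write b, move +1, go to s0
s0 | bbbbbbb[_]_   read _ → write a, move +1, go to s1
s1 | bbbbbbba[_]   read _ → write b, move 0, go to sH
sH | bbbbbbba[b]
M halts after 17 transitions.

17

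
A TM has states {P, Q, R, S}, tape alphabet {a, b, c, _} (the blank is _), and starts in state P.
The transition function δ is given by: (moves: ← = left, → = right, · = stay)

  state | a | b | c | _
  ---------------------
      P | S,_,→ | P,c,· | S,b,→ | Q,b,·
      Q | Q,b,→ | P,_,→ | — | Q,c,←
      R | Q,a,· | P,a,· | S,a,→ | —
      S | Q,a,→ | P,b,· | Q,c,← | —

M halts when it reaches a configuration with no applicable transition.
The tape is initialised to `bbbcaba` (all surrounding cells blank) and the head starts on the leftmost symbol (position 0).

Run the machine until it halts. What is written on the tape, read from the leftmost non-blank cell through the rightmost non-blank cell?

P | [b]bbcaba_   read b → write c, move ·, go to P
P | [c]bbcaba_   read c → write b, move →, go to S
S | b[b]bcaba_   read b → write b, move ·, go to P
P | b[b]bcaba_   read b → write c, move ·, go to P
P | b[c]bcaba_   read c → write b, move →, go to S
S | bb[b]caba_   read b → write b, move ·, go to P
P | bb[b]caba_   read b → write c, move ·, go to P
P | bb[c]caba_   read c → write b, move →, go to S
S | bbb[c]aba_   read c → write c, move ←, go to Q
Q | bb[b]caba_   read b → write _, move →, go to P
P | bb_[c]aba_   read c → write b, move →, go to S
S | bb_b[a]ba_   read a → write a, move →, go to Q
Q | bb_ba[b]a_   read b → write _, move →, go to P
P | bb_ba_[a]_   read a → write _, move →, go to S
S | bb_ba__[_]
The non-blank tape span at halt is bb_ba.

bb_ba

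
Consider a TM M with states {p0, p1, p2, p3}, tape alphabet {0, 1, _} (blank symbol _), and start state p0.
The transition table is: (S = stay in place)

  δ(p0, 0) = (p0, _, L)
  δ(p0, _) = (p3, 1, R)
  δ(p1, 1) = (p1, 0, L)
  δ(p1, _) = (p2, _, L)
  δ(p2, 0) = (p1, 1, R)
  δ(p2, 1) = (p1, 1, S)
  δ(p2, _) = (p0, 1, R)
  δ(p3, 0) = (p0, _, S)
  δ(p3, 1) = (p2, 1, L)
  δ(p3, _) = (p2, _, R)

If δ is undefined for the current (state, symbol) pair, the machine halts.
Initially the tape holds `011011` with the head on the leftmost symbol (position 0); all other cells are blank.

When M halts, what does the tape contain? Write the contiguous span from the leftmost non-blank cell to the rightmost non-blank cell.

state=p0 head=0 tape=_____[0]11011   (p0,0)→(p0,_,L)
state=p0 head=-1 tape=____[_]_11011   (p0,_)→(p3,1,R)
state=p3 head=0 tape=____1[_]11011   (p3,_)→(p2,_,R)
state=p2 head=1 tape=____1_[1]1011   (p2,1)→(p1,1,S)
state=p1 head=1 tape=____1_[1]1011   (p1,1)→(p1,0,L)
state=p1 head=0 tape=____1[_]01011   (p1,_)→(p2,_,L)
state=p2 head=-1 tape=____[1]_01011   (p2,1)→(p1,1,S)
state=p1 head=-1 tape=____[1]_01011   (p1,1)→(p1,0,L)
state=p1 head=-2 tape=___[_]0_01011   (p1,_)→(p2,_,L)
state=p2 head=-3 tape=__[_]_0_01011   (p2,_)→(p0,1,R)
state=p0 head=-2 tape=__1[_]0_01011   (p0,_)→(p3,1,R)
state=p3 head=-1 tape=__11[0]_01011   (p3,0)→(p0,_,S)
state=p0 head=-1 tape=__11[_]_01011   (p0,_)→(p3,1,R)
state=p3 head=0 tape=__111[_]01011   (p3,_)→(p2,_,R)
state=p2 head=1 tape=__111_[0]1011   (p2,0)→(p1,1,R)
state=p1 head=2 tape=__111_1[1]011   (p1,1)→(p1,0,L)
state=p1 head=1 tape=__111_[1]0011   (p1,1)→(p1,0,L)
state=p1 head=0 tape=__111[_]00011   (p1,_)→(p2,_,L)
state=p2 head=-1 tape=__11[1]_00011   (p2,1)→(p1,1,S)
state=p1 head=-1 tape=__11[1]_00011   (p1,1)→(p1,0,L)
state=p1 head=-2 tape=__1[1]0_00011   (p1,1)→(p1,0,L)
state=p1 head=-3 tape=__[1]00_00011   (p1,1)→(p1,0,L)
state=p1 head=-4 tape=_[_]000_00011   (p1,_)→(p2,_,L)
state=p2 head=-5 tape=[_]_000_00011   (p2,_)→(p0,1,R)
state=p0 head=-4 tape=1[_]000_00011   (p0,_)→(p3,1,R)
state=p3 head=-3 tape=11[0]00_00011   (p3,0)→(p0,_,S)
state=p0 head=-3 tape=11[_]00_00011   (p0,_)→(p3,1,R)
state=p3 head=-2 tape=111[0]0_00011   (p3,0)→(p0,_,S)
state=p0 head=-2 tape=111[_]0_00011   (p0,_)→(p3,1,R)
state=p3 head=-1 tape=1111[0]_00011   (p3,0)→(p0,_,S)
state=p0 head=-1 tape=1111[_]_00011   (p0,_)→(p3,1,R)
state=p3 head=0 tape=11111[_]00011   (p3,_)→(p2,_,R)
state=p2 head=1 tape=11111_[0]0011   (p2,0)→(p1,1,R)
state=p1 head=2 tape=11111_1[0]011
The non-blank tape span at halt is 11111_10011.

11111_10011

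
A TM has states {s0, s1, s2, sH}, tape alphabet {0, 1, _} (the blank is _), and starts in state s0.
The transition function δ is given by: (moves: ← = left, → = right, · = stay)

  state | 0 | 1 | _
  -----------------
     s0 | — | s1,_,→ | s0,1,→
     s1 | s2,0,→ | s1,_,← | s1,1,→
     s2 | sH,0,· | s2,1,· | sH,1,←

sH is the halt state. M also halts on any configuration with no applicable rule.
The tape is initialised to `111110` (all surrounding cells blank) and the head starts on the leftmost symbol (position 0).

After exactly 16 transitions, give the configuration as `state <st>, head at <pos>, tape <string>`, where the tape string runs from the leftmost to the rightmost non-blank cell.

state s1, head at -2, tape 10

s0 | __[1]11110   read 1 → write _, move →, go to s1
s1 | ___[1]1110   read 1 → write _, move ←, go to s1
s1 | __[_]_1110   read _ → write 1, move →, go to s1
s1 | __1[_]1110   read _ → write 1, move →, go to s1
s1 | __11[1]110   read 1 → write _, move ←, go to s1
s1 | __1[1]_110   read 1 → write _, move ←, go to s1
s1 | __[1]__110   read 1 → write _, move ←, go to s1
s1 | _[_]___110   read _ → write 1, move →, go to s1
s1 | _1[_]__110   read _ → write 1, move →, go to s1
s1 | _11[_]_110   read _ → write 1, move →, go to s1
s1 | _111[_]110   read _ → write 1, move →, go to s1
s1 | _1111[1]10   read 1 → write _, move ←, go to s1
s1 | _111[1]_10   read 1 → write _, move ←, go to s1
s1 | _11[1]__10   read 1 → write _, move ←, go to s1
s1 | _1[1]___10   read 1 → write _, move ←, go to s1
s1 | _[1]____10   read 1 → write _, move ←, go to s1
s1 | [_]_____10
After 16 steps: state s1, head at -2, tape 10.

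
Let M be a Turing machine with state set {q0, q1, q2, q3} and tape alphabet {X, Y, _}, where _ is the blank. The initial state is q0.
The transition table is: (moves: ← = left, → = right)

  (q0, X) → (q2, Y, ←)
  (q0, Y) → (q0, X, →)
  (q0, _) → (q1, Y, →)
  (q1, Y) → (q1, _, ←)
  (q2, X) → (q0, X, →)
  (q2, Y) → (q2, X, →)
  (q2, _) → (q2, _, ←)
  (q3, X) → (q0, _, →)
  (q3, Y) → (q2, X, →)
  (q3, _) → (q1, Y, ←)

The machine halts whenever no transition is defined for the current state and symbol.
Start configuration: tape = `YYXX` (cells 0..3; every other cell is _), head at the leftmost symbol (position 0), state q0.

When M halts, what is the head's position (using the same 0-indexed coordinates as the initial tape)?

state=q0 head=0 tape=[Y]YXX__   (q0,Y)→(q0,X,→)
state=q0 head=1 tape=X[Y]XX__   (q0,Y)→(q0,X,→)
state=q0 head=2 tape=XX[X]X__   (q0,X)→(q2,Y,←)
state=q2 head=1 tape=X[X]YX__   (q2,X)→(q0,X,→)
state=q0 head=2 tape=XX[Y]X__   (q0,Y)→(q0,X,→)
state=q0 head=3 tape=XXX[X]__   (q0,X)→(q2,Y,←)
state=q2 head=2 tape=XX[X]Y__   (q2,X)→(q0,X,→)
state=q0 head=3 tape=XXX[Y]__   (q0,Y)→(q0,X,→)
state=q0 head=4 tape=XXXX[_]_   (q0,_)→(q1,Y,→)
state=q1 head=5 tape=XXXXY[_]
At halt the head is at cell 5.

5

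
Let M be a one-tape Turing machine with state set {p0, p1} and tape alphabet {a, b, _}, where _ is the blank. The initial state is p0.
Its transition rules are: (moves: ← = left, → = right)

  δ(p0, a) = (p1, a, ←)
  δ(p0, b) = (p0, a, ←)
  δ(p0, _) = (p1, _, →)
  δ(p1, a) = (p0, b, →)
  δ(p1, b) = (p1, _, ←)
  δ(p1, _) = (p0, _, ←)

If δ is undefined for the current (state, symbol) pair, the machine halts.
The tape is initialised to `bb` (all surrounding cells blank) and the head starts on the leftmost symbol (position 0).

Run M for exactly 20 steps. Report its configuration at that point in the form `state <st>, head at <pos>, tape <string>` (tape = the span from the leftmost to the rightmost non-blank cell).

state p0, head at -2, tape a

state=p0 head=0 tape=__[b]b   (p0,b)→(p0,a,←)
state=p0 head=-1 tape=_[_]ab   (p0,_)→(p1,_,→)
state=p1 head=0 tape=__[a]b   (p1,a)→(p0,b,→)
state=p0 head=1 tape=__b[b]   (p0,b)→(p0,a,←)
state=p0 head=0 tape=__[b]a   (p0,b)→(p0,a,←)
state=p0 head=-1 tape=_[_]aa   (p0,_)→(p1,_,→)
state=p1 head=0 tape=__[a]a   (p1,a)→(p0,b,→)
state=p0 head=1 tape=__b[a]   (p0,a)→(p1,a,←)
state=p1 head=0 tape=__[b]a   (p1,b)→(p1,_,←)
state=p1 head=-1 tape=_[_]_a   (p1,_)→(p0,_,←)
state=p0 head=-2 tape=[_]__a   (p0,_)→(p1,_,→)
state=p1 head=-1 tape=_[_]_a   (p1,_)→(p0,_,←)
state=p0 head=-2 tape=[_]__a   (p0,_)→(p1,_,→)
state=p1 head=-1 tape=_[_]_a   (p1,_)→(p0,_,←)
state=p0 head=-2 tape=[_]__a   (p0,_)→(p1,_,→)
state=p1 head=-1 tape=_[_]_a   (p1,_)→(p0,_,←)
state=p0 head=-2 tape=[_]__a   (p0,_)→(p1,_,→)
state=p1 head=-1 tape=_[_]_a   (p1,_)→(p0,_,←)
state=p0 head=-2 tape=[_]__a   (p0,_)→(p1,_,→)
state=p1 head=-1 tape=_[_]_a   (p1,_)→(p0,_,←)
state=p0 head=-2 tape=[_]__a
After 20 steps: state p0, head at -2, tape a.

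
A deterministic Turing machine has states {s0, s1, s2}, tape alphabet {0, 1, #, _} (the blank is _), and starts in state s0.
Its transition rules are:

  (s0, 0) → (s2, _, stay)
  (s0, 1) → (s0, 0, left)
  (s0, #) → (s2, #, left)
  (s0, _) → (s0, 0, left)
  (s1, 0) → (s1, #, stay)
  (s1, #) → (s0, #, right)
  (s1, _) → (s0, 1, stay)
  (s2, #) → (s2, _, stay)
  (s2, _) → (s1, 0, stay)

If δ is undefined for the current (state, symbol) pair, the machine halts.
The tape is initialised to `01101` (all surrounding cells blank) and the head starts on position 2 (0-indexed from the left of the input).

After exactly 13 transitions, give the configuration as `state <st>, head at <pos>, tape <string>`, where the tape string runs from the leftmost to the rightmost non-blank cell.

state s1, head at 2, tape ###01

s0 | 01[1]01   read 1 → write 0, move left, go to s0
s0 | 0[1]001   read 1 → write 0, move left, go to s0
s0 | [0]0001   read 0 → write _, move stay, go to s2
s2 | [_]0001   read _ → write 0, move stay, go to s1
s1 | [0]0001   read 0 → write #, move stay, go to s1
s1 | [#]0001   read # → write #, move right, go to s0
s0 | #[0]001   read 0 → write _, move stay, go to s2
s2 | #[_]001   read _ → write 0, move stay, go to s1
s1 | #[0]001   read 0 → write #, move stay, go to s1
s1 | #[#]001   read # → write #, move right, go to s0
s0 | ##[0]01   read 0 → write _, move stay, go to s2
s2 | ##[_]01   read _ → write 0, move stay, go to s1
s1 | ##[0]01   read 0 → write #, move stay, go to s1
s1 | ##[#]01
After 13 steps: state s1, head at 2, tape ###01.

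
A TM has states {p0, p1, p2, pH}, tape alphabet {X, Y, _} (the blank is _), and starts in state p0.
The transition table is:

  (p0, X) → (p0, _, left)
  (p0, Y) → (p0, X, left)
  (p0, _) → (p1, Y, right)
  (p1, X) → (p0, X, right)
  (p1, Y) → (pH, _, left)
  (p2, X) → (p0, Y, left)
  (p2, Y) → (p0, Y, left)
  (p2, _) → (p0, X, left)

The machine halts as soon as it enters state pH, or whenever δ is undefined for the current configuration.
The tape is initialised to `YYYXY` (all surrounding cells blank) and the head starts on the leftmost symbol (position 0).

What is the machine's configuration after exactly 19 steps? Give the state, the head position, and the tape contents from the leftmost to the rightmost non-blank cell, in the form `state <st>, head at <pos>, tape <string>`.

state p0, head at 1, tape YXYX_XXY

p0 | ___[Y]YYXY   read Y → write X, move left, go to p0
p0 | __[_]XYYXY   read _ → write Y, move right, go to p1
p1 | __Y[X]YYXY   read X → write X, move right, go to p0
p0 | __YX[Y]YXY   read Y → write X, move left, go to p0
p0 | __Y[X]XYXY   read X → write _, move left, go to p0
p0 | __[Y]_XYXY   read Y → write X, move left, go to p0
p0 | _[_]X_XYXY   read _ → write Y, move right, go to p1
p1 | _Y[X]_XYXY   read X → write X, move right, go to p0
p0 | _YX[_]XYXY   read _ → write Y, move right, go to p1
p1 | _YXY[X]YXY   read X → write X, move right, go to p0
p0 | _YXYX[Y]XY   read Y → write X, move left, go to p0
p0 | _YXY[X]XXY   read X → write _, move left, go to p0
p0 | _YX[Y]_XXY   read Y → write X, move left, go to p0
p0 | _Y[X]X_XXY   read X → write _, move left, go to p0
p0 | _[Y]_X_XXY   read Y → write X, move left, go to p0
p0 | [_]X_X_XXY   read _ → write Y, move right, go to p1
p1 | Y[X]_X_XXY   read X → write X, move right, go to p0
p0 | YX[_]X_XXY   read _ → write Y, move right, go to p1
p1 | YXY[X]_XXY   read X → write X, move right, go to p0
p0 | YXYX[_]XXY
After 19 steps: state p0, head at 1, tape YXYX_XXY.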